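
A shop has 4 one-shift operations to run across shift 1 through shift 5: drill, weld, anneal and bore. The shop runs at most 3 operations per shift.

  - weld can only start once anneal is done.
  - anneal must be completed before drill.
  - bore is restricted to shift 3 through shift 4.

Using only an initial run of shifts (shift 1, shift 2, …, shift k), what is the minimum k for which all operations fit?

The precedence chain requires at least 2 distinct shifts.
With at most 3 per shift and 4 operations, at least 2 shifts are needed.
bore can't be placed before shift 3, so the schedule must run through at least shift 3.
3 works (last occupied shift: shift 3): for example weld in shift 2; drill in shift 2; anneal in shift 1; bore in shift 3.

3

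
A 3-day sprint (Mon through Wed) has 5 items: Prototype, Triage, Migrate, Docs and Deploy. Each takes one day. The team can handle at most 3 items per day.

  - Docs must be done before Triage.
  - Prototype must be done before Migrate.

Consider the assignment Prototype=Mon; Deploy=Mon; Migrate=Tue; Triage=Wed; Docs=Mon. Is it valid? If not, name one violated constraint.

Prototype must be done before Migrate — holds.
Docs must be done before Triage — holds.
The team can handle at most 3 items per day — holds.

Valid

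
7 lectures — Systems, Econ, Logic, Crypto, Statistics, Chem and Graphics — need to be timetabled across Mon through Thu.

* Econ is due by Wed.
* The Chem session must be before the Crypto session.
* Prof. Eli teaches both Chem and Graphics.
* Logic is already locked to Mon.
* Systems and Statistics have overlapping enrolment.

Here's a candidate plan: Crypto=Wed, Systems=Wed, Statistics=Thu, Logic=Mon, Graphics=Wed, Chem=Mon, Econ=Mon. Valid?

Prof. Eli teaches both Chem and Graphics — holds.
Econ is due by Wed — holds.
Logic is already locked to Mon — holds.
Systems and Statistics have overlapping enrolment — holds.
The Chem session must be before the Crypto session — holds.

Yes, all constraints hold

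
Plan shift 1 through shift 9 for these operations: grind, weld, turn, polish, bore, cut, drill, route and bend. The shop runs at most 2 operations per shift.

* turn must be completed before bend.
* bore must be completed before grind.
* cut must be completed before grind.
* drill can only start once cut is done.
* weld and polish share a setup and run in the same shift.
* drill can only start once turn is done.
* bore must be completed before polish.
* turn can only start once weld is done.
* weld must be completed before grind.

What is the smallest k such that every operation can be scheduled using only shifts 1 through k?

The precedence chain requires at least 4 distinct shifts.
With at most 2 per shift and 9 operations, at least 5 shifts are needed.
5 works (last occupied shift: shift 5): for example drill -> shift 4, turn -> shift 3, cut -> shift 1, weld -> shift 2, grind -> shift 3, bend -> shift 4, bore -> shift 1, route -> shift 5, polish -> shift 2.

5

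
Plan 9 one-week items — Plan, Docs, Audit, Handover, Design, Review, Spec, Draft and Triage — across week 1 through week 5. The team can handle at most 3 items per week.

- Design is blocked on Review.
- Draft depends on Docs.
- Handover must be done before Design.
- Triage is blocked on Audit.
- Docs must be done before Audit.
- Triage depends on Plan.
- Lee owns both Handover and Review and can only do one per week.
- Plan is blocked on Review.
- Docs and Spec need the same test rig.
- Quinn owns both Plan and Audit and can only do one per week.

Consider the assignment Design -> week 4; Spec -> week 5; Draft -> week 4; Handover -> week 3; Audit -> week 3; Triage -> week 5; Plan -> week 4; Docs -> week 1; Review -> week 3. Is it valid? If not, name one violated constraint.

Design is blocked on Review — holds.
Draft depends on Docs — holds.
Handover must be done before Design — holds.
Docs and Spec need the same test rig — holds.
Docs must be done before Audit — holds.
The team can handle at most 3 items per week — holds.
Quinn owns both Plan and Audit and can only do one per week — holds.
Triage is blocked on Audit — holds.
Plan is blocked on Review — holds.
Triage depends on Plan — holds.
Lee owns both Handover and Review and can only do one per week — violated.

No — it violates: Lee owns both Handover and Review and can only do one per week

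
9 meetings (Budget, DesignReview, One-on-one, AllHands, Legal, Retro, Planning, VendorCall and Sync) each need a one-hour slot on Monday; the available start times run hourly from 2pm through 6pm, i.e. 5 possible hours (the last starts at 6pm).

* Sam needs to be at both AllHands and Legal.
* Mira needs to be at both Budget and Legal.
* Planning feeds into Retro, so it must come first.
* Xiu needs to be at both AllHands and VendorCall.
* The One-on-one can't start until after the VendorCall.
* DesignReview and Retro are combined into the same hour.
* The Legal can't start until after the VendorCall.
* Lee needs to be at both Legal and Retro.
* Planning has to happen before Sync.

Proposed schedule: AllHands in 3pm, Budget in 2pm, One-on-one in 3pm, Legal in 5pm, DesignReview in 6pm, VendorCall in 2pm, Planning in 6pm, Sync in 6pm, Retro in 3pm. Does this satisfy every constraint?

The Legal can't start until after the VendorCall — holds.
Lee needs to be at both Legal and Retro — holds.
Xiu needs to be at both AllHands and VendorCall — holds.
Sam needs to be at both AllHands and Legal — holds.
Mira needs to be at both Budget and Legal — holds.
The One-on-one can't start until after the VendorCall — holds.
Planning has to happen before Sync — violated.
Planning feeds into Retro, so it must come first — violated.
DesignReview and Retro are combined into the same hour — violated.

Invalid. Planning feeds into Retro, so it must come first.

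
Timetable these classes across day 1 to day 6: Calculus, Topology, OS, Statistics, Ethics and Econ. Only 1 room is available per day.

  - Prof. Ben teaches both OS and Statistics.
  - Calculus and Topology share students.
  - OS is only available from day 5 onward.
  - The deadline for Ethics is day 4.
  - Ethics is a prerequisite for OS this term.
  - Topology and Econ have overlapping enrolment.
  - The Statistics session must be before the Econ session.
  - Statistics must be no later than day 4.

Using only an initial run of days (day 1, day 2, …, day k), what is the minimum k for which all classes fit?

The precedence chain requires at least 2 distinct days.
With at most 1 per day and 6 classes, at least 6 days are needed.
OS can't be placed before day 5, so the schedule must run through at least day 5.
6 works (last occupied day: day 6): for example Topology=day 6, Econ=day 3, OS=day 5, Ethics=day 2, Statistics=day 1, Calculus=day 4.

6 days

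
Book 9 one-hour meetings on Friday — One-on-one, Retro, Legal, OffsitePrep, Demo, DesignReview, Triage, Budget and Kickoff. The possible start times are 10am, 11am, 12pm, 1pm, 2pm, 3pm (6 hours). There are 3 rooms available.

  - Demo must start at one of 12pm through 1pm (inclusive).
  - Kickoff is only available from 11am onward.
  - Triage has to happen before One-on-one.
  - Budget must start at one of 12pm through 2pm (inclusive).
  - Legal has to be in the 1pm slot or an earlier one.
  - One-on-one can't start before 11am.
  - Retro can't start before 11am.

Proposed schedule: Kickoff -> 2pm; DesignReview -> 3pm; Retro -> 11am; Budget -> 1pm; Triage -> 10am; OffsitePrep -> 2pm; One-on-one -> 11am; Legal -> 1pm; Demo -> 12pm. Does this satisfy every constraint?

Yes

One-on-one can't start before 11am — holds.
Budget must start at one of 12pm through 2pm (inclusive) — holds.
Retro can't start before 11am — holds.
There are 3 rooms available — holds.
Kickoff is only available from 11am onward — holds.
Demo must start at one of 12pm through 1pm (inclusive) — holds.
Legal has to be in the 1pm slot or an earlier one — holds.
Triage has to happen before One-on-one — holds.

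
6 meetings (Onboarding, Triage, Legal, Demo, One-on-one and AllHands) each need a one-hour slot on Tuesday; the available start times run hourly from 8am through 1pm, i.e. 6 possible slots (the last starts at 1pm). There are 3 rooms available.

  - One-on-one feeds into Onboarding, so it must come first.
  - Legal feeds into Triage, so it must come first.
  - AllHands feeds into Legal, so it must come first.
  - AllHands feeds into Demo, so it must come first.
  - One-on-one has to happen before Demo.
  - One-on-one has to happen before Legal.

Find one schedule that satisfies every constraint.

Demo -> 9am; AllHands -> 8am; Triage -> 10am; Legal -> 9am; One-on-one -> 8am; Onboarding -> 9am

Checking: Legal(9am) before Triage(10am); One-on-one(8am) before Onboarding(9am); One-on-one(8am) before Demo(9am); AllHands(8am) before Legal(9am); One-on-one(8am) before Legal(9am); AllHands(8am) before Demo(9am); max 3 per slot (cap 3).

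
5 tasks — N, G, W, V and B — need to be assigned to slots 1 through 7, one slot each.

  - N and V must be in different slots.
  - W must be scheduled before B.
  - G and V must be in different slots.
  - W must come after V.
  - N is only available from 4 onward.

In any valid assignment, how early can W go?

2

Precedence pushes W to at least 2; downstream work caps W at 6.
W at 2 is achievable: B in 3; V in 1; N in 4; W in 2; G in 2.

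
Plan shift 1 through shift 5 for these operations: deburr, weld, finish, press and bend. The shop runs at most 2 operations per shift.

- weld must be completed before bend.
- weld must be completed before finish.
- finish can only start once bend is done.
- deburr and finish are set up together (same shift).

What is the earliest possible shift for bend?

shift 2

Precedence pushes bend to at least shift 2; downstream work caps bend at shift 4.
bend at shift 2 is achievable: press -> shift 1; weld -> shift 1; bend -> shift 2; finish -> shift 3; deburr -> shift 3.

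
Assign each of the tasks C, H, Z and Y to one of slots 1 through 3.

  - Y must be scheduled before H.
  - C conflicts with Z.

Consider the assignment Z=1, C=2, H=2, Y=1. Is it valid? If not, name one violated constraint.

Y must be scheduled before H — holds.
C conflicts with Z — holds.

Yes, all constraints hold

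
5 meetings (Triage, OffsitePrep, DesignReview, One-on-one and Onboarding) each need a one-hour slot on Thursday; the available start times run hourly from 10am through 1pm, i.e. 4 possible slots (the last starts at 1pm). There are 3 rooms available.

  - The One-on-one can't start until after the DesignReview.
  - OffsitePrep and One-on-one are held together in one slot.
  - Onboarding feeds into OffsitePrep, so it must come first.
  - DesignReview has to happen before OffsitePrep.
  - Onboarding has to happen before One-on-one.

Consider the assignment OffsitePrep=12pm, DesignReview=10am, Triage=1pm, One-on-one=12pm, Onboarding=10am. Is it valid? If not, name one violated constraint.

Yes

There are 3 rooms available — holds.
Onboarding has to happen before One-on-one — holds.
OffsitePrep and One-on-one are held together in one slot — holds.
The One-on-one can't start until after the DesignReview — holds.
Onboarding feeds into OffsitePrep, so it must come first — holds.
DesignReview has to happen before OffsitePrep — holds.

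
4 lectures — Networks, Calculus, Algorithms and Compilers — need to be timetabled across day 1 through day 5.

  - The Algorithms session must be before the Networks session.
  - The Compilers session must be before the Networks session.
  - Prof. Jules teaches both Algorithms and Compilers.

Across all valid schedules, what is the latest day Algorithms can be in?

day 4

Downstream work caps Algorithms at day 4.
Algorithms at day 4 is achievable: Networks -> day 5; Compilers -> day 1; Calculus -> day 1; Algorithms -> day 4.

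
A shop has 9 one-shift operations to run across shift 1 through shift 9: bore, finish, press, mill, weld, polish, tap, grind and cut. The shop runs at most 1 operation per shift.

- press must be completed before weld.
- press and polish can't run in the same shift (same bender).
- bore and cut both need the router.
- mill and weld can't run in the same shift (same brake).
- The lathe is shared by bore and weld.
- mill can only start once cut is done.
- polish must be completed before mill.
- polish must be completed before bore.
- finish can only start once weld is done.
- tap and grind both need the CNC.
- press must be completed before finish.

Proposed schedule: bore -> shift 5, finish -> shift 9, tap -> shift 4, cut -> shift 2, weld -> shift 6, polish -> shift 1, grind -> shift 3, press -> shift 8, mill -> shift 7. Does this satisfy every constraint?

press must be completed before weld — violated.
The lathe is shared by bore and weld — holds.
finish can only start once weld is done — holds.
polish must be completed before bore — holds.
The shop runs at most 1 operation per shift — holds.
bore and cut both need the router — holds.
press must be completed before finish — holds.
mill can only start once cut is done — holds.
press and polish can't run in the same shift (same bender) — holds.
polish must be completed before mill — holds.
mill and weld can't run in the same shift (same brake) — holds.
tap and grind both need the CNC — holds.

No. press must be completed before weld is not satisfied.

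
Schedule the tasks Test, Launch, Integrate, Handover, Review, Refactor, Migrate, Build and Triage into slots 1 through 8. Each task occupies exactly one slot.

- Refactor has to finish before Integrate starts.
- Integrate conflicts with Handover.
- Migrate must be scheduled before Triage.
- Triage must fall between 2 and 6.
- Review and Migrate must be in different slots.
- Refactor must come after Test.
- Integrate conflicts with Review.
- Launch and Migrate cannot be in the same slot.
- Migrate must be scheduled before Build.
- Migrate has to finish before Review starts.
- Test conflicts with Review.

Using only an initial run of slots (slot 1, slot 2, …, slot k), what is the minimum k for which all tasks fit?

3

The precedence chain requires at least 3 distinct slots.
3 works (last occupied slot: 3): for example Triage -> 2, Migrate -> 1, Handover -> 1, Test -> 1, Review -> 2, Launch -> 2, Build -> 2, Refactor -> 2, Integrate -> 3.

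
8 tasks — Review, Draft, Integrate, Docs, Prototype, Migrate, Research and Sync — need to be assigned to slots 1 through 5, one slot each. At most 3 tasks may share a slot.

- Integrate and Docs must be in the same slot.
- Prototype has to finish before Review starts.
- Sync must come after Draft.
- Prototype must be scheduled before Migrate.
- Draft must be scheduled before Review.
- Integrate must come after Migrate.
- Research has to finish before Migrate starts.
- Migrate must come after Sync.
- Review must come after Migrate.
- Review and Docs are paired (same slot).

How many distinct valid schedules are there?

Splitting on Review: it can be 4 (4), 5 (31). Listing each branch's schedules as (Draft, Integrate, Docs, Prototype, Migrate, Research, Sync):
Review=4: (1,4,4,1,3,1,2) (1,4,4,1,3,2,2) (1,4,4,2,3,1,2) (1,4,4,2,3,2,2) — 4.
Review=5: (1,5,5,1,3,1,2) (1,5,5,1,3,2,2) (1,5,5,1,4,1,2) (1,5,5,1,4,1,3) (1,5,5,1,4,2,2) (1,5,5,1,4,2,3) (1,5,5,1,4,3,2) (1,5,5,1,4,3,3) (1,5,5,2,3,1,2) (1,5,5,2,3,2,2) (1,5,5,2,4,1,2) (1,5,5,2,4,1,3) (1,5,5,2,4,2,2) (1,5,5,2,4,2,3) (1,5,5,2,4,3,2) (1,5,5,2,4,3,3) (1,5,5,3,4,1,2) (1,5,5,3,4,1,3) (1,5,5,3,4,2,2) (1,5,5,3,4,2,3) (1,5,5,3,4,3,2) (1,5,5,3,4,3,3) (2,5,5,1,4,1,3) (2,5,5,1,4,2,3) (2,5,5,1,4,3,3) (2,5,5,2,4,1,3) (2,5,5,2,4,2,3) (2,5,5,2,4,3,3) (2,5,5,3,4,1,3) (2,5,5,3,4,2,3) (2,5,5,3,4,3,3) — 31.
Summing: 4 + 31 = 35.

35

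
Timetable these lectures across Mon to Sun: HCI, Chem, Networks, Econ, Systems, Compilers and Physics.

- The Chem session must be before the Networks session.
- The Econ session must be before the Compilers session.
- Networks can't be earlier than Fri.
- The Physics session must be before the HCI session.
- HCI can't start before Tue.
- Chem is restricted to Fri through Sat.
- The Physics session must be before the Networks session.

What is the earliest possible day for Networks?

Networks is available from Fri; precedence pushes Networks to at least Sat.
Networks at Sat is achievable: Networks in Sat; Compilers in Tue; Chem in Fri; Econ in Mon; Systems in Mon; Physics in Mon; HCI in Tue.

Sat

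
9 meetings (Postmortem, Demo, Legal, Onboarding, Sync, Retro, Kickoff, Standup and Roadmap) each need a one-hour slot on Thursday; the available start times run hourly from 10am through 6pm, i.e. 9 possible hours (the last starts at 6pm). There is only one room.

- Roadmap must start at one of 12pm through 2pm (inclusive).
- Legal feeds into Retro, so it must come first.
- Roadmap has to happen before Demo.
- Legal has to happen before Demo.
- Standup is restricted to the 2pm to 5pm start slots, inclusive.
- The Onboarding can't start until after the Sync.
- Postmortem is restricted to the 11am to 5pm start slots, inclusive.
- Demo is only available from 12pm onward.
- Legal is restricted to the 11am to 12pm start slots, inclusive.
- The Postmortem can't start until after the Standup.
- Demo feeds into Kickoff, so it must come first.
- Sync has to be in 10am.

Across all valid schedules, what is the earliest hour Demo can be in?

Demo is available from 12pm; precedence pushes Demo to at least 1pm; downstream work caps Demo at 5pm.
Demo at 1pm is achievable: Kickoff=6pm; Sync=10am; Legal=11am; Standup=2pm; Postmortem=3pm; Roadmap=12pm; Onboarding=4pm; Demo=1pm; Retro=5pm.

1pm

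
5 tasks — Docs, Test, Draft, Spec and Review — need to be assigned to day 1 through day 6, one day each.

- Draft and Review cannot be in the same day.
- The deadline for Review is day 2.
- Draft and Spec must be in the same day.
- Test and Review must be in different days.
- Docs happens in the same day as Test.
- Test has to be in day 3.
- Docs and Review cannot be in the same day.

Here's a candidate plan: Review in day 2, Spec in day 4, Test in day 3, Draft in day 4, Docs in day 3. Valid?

Yes, all constraints hold

Draft and Review cannot be in the same day — holds.
Docs and Review cannot be in the same day — holds.
The deadline for Review is day 2 — holds.
Test has to be in day 3 — holds.
Test and Review must be in different days — holds.
Docs happens in the same day as Test — holds.
Draft and Spec must be in the same day — holds.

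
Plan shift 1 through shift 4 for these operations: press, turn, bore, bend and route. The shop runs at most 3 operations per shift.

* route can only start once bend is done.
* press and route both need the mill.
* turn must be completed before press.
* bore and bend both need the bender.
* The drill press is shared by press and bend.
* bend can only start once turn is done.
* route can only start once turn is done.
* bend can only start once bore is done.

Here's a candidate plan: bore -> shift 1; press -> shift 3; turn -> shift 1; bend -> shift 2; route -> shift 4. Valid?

Valid

turn must be completed before press — holds.
press and route both need the mill — holds.
The drill press is shared by press and bend — holds.
route can only start once turn is done — holds.
The shop runs at most 3 operations per shift — holds.
bend can only start once turn is done — holds.
bend can only start once bore is done — holds.
bore and bend both need the bender — holds.
route can only start once bend is done — holds.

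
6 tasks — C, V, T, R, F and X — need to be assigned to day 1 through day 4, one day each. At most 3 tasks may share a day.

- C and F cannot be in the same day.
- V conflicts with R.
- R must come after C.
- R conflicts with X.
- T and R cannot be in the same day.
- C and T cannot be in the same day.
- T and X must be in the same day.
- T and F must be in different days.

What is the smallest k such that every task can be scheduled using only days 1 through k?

3

The precedence chain requires at least 2 distinct days.
With at most 3 per day and 6 tasks, at least 2 days are needed.
Could 2 days be enough, i.e. nothing placed later than day 2? No: R must come after C (at day 1 or later) → {day 2}; C must come before R (at day 2 or earlier) → {day 1}; T can't share with C (day 1) → {day 2}; R can't share with T (day 2) → nothing is left.
So 2 days is not enough.
3 works (last occupied day: day 3): for example C=day 1; X=day 3; F=day 2; T=day 3; R=day 2; V=day 1.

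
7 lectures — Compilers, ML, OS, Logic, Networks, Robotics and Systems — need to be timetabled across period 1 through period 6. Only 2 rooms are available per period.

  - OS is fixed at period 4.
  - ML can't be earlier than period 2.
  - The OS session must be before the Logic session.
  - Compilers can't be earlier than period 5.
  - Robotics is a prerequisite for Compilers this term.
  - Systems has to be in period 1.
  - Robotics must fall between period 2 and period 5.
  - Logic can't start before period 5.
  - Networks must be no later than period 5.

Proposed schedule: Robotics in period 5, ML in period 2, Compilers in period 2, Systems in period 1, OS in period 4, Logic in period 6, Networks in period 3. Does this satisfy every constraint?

No. Robotics is a prerequisite for Compilers this term is not satisfied.

OS is fixed at period 4 — holds.
Networks must be no later than period 5 — holds.
ML can't be earlier than period 2 — holds.
Logic can't start before period 5 — holds.
Robotics is a prerequisite for Compilers this term — violated.
Robotics must fall between period 2 and period 5 — holds.
Only 2 rooms are available per period — holds.
Systems has to be in period 1 — holds.
The OS session must be before the Logic session — holds.
Compilers can't be earlier than period 5 — violated.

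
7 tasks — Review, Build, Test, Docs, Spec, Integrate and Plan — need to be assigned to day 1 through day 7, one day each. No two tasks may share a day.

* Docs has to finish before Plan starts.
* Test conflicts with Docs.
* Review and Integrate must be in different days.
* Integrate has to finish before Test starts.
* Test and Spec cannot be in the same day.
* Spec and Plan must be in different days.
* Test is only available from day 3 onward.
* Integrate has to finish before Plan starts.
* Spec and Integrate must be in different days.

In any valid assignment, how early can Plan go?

Precedence pushes Plan to at least day 2.
Plan at day 3 is achievable: Plan in day 3, Spec in day 7, Build in day 6, Test in day 4, Review in day 5, Docs in day 2, Integrate in day 1.
Nothing earlier works — the conflict and capacity constraints rule out every day before day 3.

day 3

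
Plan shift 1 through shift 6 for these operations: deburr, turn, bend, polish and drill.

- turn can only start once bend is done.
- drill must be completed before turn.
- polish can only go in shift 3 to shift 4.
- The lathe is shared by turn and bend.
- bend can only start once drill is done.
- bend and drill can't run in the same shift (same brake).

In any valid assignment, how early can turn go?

shift 3

Precedence pushes turn to at least shift 3.
turn at shift 3 is achievable: drill in shift 1; bend in shift 2; polish in shift 3; turn in shift 3; deburr in shift 1.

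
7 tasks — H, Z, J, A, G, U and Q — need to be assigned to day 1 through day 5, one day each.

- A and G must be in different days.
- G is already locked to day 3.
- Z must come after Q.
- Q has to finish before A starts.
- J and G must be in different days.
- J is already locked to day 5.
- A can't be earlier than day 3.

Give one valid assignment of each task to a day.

A -> day 4, Q -> day 1, U -> day 1, G -> day 3, J -> day 5, H -> day 1, Z -> day 2

Checking: Q(day 1) before A(day 4); Q(day 1) before Z(day 2); A(day 4) != G(day 3); J(day 5) != G(day 3); G=day 3 in [day 3,day 3]; J=day 5 in [day 5,day 5]; A=day 4 in [day 3,day 5].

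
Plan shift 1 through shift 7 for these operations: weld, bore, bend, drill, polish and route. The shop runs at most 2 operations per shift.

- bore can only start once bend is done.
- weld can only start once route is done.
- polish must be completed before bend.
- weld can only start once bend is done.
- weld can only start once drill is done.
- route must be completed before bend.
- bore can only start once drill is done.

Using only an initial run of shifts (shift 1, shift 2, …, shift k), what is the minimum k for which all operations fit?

The precedence chain requires at least 3 distinct shifts.
With at most 2 per shift and 6 operations, at least 3 shifts are needed.
3 works (last occupied shift: shift 3): for example bend -> shift 2; polish -> shift 1; weld -> shift 3; drill -> shift 2; route -> shift 1; bore -> shift 3.

3 shifts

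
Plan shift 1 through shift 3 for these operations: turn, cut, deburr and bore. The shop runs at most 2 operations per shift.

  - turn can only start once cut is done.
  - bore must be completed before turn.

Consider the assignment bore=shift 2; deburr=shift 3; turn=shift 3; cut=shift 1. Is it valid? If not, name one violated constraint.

Yes, all constraints hold

bore must be completed before turn — holds.
turn can only start once cut is done — holds.
The shop runs at most 2 operations per shift — holds.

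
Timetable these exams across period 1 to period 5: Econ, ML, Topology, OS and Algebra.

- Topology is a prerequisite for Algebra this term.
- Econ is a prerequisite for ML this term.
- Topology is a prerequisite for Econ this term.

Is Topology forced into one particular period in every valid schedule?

No

Topology can be period 1 (e.g. Econ=period 2; ML=period 3; Algebra=period 2; Topology=period 1; OS=period 1) or period 2 (e.g. ML=period 4; Algebra=period 3; Econ=period 3; OS=period 1; Topology=period 2).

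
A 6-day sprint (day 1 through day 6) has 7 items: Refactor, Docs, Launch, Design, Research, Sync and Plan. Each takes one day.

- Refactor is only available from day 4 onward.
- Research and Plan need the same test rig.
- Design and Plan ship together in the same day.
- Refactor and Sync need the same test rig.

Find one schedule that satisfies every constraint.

Refactor=day 4, Research=day 2, Launch=day 1, Design=day 1, Docs=day 1, Sync=day 1, Plan=day 1

Checking: Refactor(day 4) != Sync(day 1); Research(day 2) != Plan(day 1); Design = Plan = day 1; Refactor=day 4 in [day 4,day 6].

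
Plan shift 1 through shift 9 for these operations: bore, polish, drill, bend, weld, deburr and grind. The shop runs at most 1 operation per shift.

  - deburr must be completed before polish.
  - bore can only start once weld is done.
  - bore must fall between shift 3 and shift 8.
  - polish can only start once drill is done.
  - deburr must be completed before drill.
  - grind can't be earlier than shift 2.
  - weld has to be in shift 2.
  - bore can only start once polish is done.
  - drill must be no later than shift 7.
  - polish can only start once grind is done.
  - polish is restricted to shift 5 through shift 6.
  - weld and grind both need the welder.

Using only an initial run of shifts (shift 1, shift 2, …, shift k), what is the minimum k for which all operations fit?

The precedence chain requires at least 4 distinct shifts.
With at most 1 per shift and 7 operations, at least 7 shifts are needed.
Propagating the time windows through the other constraints, bore can't land before shift 6, so the schedule must run through at least shift 6.
7 works (last occupied shift: shift 7): for example weld -> shift 2; deburr -> shift 1; bend -> shift 7; grind -> shift 3; polish -> shift 5; drill -> shift 4; bore -> shift 6.

7 shifts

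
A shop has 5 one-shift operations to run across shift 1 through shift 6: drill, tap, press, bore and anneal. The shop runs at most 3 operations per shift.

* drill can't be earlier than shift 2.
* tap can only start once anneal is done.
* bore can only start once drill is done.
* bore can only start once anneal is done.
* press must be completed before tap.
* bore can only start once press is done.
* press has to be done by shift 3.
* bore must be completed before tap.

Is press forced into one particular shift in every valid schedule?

press can be shift 1 (e.g. anneal in shift 1; drill in shift 2; bore in shift 3; tap in shift 4; press in shift 1) or shift 2 (e.g. bore in shift 3; press in shift 2; drill in shift 2; anneal in shift 1; tap in shift 4).

No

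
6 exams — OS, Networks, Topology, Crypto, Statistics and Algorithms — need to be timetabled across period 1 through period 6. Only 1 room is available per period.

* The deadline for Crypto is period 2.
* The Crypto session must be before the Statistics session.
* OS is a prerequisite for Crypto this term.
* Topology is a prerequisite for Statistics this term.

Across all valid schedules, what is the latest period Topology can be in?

period 5

Downstream work caps Topology at period 5.
Topology at period 5 is achievable: Statistics in period 6, Algorithms in period 4, Crypto in period 2, Topology in period 5, OS in period 1, Networks in period 3.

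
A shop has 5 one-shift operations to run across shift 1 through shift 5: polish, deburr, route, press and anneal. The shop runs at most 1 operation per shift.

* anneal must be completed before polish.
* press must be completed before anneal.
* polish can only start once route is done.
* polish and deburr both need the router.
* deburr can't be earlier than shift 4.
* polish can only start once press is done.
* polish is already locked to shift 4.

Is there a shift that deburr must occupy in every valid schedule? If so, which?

deburr's window is shift 4–shift 5.
polish is fixed at shift 4, and deburr can't share a shift with polish.
So deburr must be shift 5.

shift 5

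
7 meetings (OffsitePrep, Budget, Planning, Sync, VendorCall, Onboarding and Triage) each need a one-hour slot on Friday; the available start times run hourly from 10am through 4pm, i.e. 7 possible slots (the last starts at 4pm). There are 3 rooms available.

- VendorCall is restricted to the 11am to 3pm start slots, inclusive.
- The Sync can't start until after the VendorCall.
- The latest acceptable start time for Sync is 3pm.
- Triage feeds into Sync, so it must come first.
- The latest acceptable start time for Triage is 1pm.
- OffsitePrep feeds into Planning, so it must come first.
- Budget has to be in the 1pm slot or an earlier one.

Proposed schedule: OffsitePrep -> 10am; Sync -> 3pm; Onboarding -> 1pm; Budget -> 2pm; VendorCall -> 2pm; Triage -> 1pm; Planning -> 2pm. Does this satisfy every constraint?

No. Budget has to be in the 1pm slot or an earlier one is not satisfied.

The latest acceptable start time for Triage is 1pm — holds.
The Sync can't start until after the VendorCall — holds.
There are 3 rooms available — holds.
Triage feeds into Sync, so it must come first — holds.
Budget has to be in the 1pm slot or an earlier one — violated.
OffsitePrep feeds into Planning, so it must come first — holds.
VendorCall is restricted to the 11am to 3pm start slots, inclusive — holds.
The latest acceptable start time for Sync is 3pm — holds.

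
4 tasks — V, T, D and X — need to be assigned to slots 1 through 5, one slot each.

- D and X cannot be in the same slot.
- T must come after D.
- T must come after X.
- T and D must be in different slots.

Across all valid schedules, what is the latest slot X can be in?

4

Downstream work caps X at 4.
X at 4 is achievable: V -> 1, T -> 5, X -> 4, D -> 1.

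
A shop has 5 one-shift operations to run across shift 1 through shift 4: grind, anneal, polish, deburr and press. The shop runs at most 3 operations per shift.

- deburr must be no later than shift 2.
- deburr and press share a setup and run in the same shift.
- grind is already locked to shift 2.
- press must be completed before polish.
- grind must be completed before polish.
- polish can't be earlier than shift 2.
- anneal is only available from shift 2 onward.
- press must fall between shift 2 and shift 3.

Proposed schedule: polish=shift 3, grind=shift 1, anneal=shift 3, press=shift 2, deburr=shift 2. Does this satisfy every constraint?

grind must be completed before polish — holds.
press must be completed before polish — holds.
deburr must be no later than shift 2 — holds.
polish can't be earlier than shift 2 — holds.
grind is already locked to shift 2 — violated.
press must fall between shift 2 and shift 3 — holds.
The shop runs at most 3 operations per shift — holds.
deburr and press share a setup and run in the same shift — holds.
anneal is only available from shift 2 onward — holds.

Invalid. grind is already locked to shift 2.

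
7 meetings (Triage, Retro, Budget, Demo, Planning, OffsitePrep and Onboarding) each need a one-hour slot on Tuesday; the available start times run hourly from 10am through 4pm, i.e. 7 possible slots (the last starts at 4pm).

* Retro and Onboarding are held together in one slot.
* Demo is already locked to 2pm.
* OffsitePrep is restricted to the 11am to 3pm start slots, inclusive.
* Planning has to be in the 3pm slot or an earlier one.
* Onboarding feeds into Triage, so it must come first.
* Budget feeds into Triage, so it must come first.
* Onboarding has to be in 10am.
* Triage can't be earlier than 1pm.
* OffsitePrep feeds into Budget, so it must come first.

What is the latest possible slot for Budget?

Precedence pushes Budget to at least 12pm; downstream work caps Budget at 3pm.
Budget at 3pm is achievable: Retro -> 10am; Budget -> 3pm; Planning -> 10am; Demo -> 2pm; OffsitePrep -> 11am; Triage -> 4pm; Onboarding -> 10am.

3pm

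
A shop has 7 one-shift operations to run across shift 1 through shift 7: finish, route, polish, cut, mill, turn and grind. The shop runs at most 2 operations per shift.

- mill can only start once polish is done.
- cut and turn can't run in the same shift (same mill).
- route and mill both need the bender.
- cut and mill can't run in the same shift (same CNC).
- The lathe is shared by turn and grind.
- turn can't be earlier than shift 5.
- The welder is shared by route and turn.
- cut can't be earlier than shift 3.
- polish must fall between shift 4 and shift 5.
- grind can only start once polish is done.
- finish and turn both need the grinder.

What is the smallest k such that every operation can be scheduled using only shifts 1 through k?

The precedence chain requires at least 2 distinct shifts.
With at most 2 per shift and 7 operations, at least 4 shifts are needed.
turn can't be placed before shift 5, so the schedule must run through at least shift 5.
Could 5 shifts be enough, i.e. nothing placed later than shift 5? No: polish's window within 5 shifts is {shift 4, shift 5}; turn's window within 5 shifts is {shift 5}; grind must come after polish (at shift 4 or later) → {shift 5}; grind can't share with turn (shift 5) → nothing is left.
So 5 shifts is not enough.
6 works (last occupied shift: shift 6): for example mill=shift 5, route=shift 1, turn=shift 5, cut=shift 3, finish=shift 1, polish=shift 4, grind=shift 6.

6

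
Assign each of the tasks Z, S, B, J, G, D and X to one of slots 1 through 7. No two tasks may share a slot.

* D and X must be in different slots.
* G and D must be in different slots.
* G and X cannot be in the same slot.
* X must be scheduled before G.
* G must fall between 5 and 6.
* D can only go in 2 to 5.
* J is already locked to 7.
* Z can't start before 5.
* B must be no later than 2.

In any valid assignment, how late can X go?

Downstream work caps X at 5.
X at 4 is achievable: X in 4; G in 5; Z in 6; J in 7; D in 2; S in 3; B in 1.
Nothing later works — the conflict and capacity constraints rule out every slot after 4.

4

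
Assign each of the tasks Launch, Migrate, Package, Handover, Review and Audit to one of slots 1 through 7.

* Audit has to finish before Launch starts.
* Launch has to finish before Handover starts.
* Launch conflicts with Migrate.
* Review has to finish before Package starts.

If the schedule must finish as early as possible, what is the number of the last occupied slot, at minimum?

3

The precedence chain requires at least 3 distinct slots.
3 works (last occupied slot: 3): for example Migrate in 1, Package in 2, Launch in 2, Handover in 3, Audit in 1, Review in 1.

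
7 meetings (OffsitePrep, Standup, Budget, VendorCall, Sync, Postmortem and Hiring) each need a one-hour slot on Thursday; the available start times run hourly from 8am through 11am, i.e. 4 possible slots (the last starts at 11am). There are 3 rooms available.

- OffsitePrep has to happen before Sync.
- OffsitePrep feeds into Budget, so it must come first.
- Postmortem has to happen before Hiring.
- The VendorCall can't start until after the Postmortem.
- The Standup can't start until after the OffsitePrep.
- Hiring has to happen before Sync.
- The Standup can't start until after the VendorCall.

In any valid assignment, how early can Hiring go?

Precedence pushes Hiring to at least 9am; downstream work caps Hiring at 10am.
Hiring at 9am is achievable: VendorCall=9am; Hiring=9am; Postmortem=8am; Budget=9am; OffsitePrep=8am; Sync=10am; Standup=10am.

9am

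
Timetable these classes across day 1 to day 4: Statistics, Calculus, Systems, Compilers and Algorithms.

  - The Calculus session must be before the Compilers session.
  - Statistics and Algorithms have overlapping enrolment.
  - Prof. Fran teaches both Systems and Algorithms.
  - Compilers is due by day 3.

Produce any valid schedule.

Compilers -> day 2, Statistics -> day 1, Calculus -> day 1, Systems -> day 1, Algorithms -> day 2

Checking: Calculus(day 1) before Compilers(day 2); Statistics(day 1) != Algorithms(day 2); Systems(day 1) != Algorithms(day 2); Compilers=day 2 in [day 1,day 3].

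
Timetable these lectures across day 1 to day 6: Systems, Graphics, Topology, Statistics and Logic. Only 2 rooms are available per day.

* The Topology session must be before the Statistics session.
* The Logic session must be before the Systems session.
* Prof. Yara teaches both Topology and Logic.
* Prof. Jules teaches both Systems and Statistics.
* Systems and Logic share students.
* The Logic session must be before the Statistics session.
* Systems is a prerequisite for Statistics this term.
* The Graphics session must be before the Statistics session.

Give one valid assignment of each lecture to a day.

Logic in day 1, Topology in day 2, Graphics in day 1, Statistics in day 3, Systems in day 2

Checking: Topology(day 2) before Statistics(day 3); Systems(day 2) before Statistics(day 3); Logic(day 1) before Systems(day 2); Graphics(day 1) before Statistics(day 3); Logic(day 1) before Statistics(day 3); Systems(day 2) != Logic(day 1); Systems(day 2) != Statistics(day 3); Topology(day 2) != Logic(day 1); max 2 per day (cap 2).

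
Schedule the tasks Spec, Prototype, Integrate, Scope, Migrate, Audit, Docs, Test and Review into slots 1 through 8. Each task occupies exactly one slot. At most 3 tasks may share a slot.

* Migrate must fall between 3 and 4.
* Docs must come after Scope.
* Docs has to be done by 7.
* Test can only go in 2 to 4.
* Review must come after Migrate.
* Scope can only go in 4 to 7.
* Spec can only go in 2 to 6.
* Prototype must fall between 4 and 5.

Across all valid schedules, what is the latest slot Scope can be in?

Scope is available from 4; Scope's own window allows nothing later than 7; downstream work caps Scope at 6.
Scope at 6 is achievable: Integrate=1, Spec=2, Review=4, Prototype=4, Audit=1, Scope=6, Test=2, Migrate=3, Docs=7.

6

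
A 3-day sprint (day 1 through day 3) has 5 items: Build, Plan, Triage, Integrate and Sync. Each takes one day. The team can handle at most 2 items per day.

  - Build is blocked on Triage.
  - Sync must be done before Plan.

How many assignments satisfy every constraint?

Splitting on Build: it can be day 2 (5), day 3 (10). Listing each branch's schedules as (Plan, Triage, Integrate, Sync) by day number:
Build=day 2: (2,1,3,1) (3,1,1,2) (3,1,2,1) (3,1,3,1) (3,1,3,2) — 5.
Build=day 3: (2,1,2,1) (2,1,3,1) (2,2,1,1) (2,2,3,1) (3,1,1,2) (3,1,2,1) (3,1,2,2) (3,2,1,1) (3,2,1,2) (3,2,2,1) — 10.
Summing: 5 + 10 = 15.

15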